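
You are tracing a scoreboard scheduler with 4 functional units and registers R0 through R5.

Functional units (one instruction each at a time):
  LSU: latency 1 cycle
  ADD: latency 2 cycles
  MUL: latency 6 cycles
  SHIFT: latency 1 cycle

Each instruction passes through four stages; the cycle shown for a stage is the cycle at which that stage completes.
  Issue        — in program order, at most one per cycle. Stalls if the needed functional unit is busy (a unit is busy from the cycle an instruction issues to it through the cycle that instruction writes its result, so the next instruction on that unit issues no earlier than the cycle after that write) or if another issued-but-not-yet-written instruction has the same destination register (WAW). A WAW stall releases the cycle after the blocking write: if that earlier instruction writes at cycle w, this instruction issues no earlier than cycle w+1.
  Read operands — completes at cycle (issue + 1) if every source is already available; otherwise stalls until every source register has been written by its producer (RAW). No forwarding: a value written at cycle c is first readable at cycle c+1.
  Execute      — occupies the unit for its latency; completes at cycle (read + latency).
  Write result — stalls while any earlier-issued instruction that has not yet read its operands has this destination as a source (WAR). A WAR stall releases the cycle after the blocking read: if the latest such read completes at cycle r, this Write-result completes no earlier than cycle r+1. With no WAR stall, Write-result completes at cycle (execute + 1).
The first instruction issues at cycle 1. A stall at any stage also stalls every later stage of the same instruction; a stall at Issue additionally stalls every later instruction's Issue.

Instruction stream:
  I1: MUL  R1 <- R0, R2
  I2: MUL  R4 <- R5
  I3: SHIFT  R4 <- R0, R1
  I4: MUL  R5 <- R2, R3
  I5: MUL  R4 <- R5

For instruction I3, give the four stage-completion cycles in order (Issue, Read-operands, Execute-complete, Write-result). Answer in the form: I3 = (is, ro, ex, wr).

  I1 | 1 | 2 | 8 | 9
  I2 | 10 | 11 | 17 | 18   struct: MUL busy until I1 writes@9
  I3 | 19 | 20 | 21 | 22   WAW R4: wait I2 write@18
  I4 | 20 | 21 | 27 | 28
  I5 | 29 | 30 | 36 | 37   struct: MUL busy until I4 writes@28

I3 = (19, 20, 21, 22)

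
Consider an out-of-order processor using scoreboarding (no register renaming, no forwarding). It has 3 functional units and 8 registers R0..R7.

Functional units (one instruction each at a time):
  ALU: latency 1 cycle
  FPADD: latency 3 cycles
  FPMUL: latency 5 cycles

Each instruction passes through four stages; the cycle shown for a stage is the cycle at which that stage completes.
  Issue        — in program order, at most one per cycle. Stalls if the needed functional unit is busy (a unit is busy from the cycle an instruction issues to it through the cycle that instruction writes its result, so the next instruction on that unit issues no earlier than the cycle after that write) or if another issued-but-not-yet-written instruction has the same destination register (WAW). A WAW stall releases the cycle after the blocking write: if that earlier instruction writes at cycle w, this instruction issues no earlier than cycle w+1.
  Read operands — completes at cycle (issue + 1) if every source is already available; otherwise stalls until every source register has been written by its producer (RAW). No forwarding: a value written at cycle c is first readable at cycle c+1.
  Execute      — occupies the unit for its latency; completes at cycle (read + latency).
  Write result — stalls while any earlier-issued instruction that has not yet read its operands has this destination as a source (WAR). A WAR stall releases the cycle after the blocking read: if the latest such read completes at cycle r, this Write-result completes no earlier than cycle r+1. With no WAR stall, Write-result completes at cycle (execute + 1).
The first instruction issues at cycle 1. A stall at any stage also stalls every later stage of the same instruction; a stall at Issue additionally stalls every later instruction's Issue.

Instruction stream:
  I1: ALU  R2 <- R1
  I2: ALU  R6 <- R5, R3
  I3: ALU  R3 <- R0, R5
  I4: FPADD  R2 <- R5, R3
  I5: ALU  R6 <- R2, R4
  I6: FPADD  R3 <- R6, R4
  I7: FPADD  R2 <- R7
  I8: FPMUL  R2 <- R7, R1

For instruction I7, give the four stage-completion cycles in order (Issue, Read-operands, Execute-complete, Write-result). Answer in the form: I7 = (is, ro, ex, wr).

[1] I1 dispatched to ALU
[2] I1 operands ready
[3] I1 complete
[4] R2←I1
[5] I2 dispatched to ALU
[6] I2 operands ready
[7] I2 complete
[8] R6←I2
[9] I3 dispatched to ALU
[10] I3 operands ready | I4 dispatched to FPADD
[11] I3 complete
[12] R3←I3
[13] I4 operands ready | I5 dispatched to ALU
[16] I4 complete
[17] R2←I4
[18] I5 operands ready | I6 dispatched to FPADD
[19] I5 complete
[20] R6←I5
[21] I6 operands ready
[24] I6 complete
[25] R3←I6
[26] I7 dispatched to FPADD
[27] I7 operands ready
[30] I7 complete
[31] R2←I7
[32] I8 dispatched to FPMUL
[33] I8 operands ready
[38] I8 complete
[39] R2←I8

I7 = (26, 27, 30, 31)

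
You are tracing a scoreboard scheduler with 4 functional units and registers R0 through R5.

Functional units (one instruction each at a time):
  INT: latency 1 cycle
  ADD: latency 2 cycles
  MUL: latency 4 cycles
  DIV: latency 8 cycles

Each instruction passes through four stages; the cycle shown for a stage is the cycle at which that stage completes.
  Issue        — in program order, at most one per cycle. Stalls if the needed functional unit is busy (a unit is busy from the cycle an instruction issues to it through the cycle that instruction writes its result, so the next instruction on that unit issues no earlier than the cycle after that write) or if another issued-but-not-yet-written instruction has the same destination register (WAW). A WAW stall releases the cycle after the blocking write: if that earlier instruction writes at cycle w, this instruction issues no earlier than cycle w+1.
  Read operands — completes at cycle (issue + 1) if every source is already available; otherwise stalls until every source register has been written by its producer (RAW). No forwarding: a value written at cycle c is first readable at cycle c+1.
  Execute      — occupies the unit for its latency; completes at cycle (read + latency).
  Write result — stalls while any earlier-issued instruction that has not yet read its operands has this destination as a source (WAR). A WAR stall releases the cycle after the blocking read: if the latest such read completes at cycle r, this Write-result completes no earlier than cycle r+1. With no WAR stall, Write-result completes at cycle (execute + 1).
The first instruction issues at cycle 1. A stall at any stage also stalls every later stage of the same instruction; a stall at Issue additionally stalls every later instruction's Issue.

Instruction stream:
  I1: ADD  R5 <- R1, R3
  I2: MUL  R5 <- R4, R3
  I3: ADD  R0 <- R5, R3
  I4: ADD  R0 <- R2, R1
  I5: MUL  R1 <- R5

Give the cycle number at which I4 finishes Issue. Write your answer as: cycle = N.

I1 -> (1, 2, 4, 5)
I2 -> (6, 7, 11, 12)  // WAW R5: wait I1 write@5
I3 -> (7, 13, 15, 16)  // RAW R5: wait I2 write@12
I4 -> (17, 18, 20, 21)  // struct: ADD busy until I3 writes@16
I5 -> (18, 19, 23, 24)

cycle = 17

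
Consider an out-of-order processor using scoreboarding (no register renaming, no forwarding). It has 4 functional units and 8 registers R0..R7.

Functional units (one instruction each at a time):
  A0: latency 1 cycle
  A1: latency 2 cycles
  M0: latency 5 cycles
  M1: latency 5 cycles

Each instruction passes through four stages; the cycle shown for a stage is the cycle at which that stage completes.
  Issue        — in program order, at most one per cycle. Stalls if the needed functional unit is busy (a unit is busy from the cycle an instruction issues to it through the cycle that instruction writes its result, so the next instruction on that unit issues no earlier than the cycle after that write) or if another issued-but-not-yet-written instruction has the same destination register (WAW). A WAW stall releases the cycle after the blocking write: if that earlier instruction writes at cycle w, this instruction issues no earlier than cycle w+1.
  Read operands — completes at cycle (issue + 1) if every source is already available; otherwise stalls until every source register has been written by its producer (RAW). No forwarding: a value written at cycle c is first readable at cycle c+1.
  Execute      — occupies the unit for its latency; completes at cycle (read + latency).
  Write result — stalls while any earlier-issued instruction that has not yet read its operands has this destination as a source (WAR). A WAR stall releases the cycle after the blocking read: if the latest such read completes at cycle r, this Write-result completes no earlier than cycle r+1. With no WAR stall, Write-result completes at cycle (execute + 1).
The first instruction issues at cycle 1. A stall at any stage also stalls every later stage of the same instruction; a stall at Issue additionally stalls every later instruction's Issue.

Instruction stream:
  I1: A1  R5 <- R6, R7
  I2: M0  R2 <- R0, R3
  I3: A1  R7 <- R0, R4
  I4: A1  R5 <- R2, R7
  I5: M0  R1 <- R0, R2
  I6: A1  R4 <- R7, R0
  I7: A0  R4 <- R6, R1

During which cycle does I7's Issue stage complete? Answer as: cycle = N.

cycle = 21

I1 -> (1, 2, 4, 5)
I2 -> (2, 3, 8, 9)
I3 -> (6, 7, 9, 10)  // struct: A1 busy until I1 writes@5
I4 -> (11, 12, 14, 15)  // struct: A1 busy until I3 writes@10
I5 -> (12, 13, 18, 19)
I6 -> (16, 17, 19, 20)  // struct: A1 busy until I4 writes@15
I7 -> (21, 22, 23, 24)  // WAW R4: wait I6 write@20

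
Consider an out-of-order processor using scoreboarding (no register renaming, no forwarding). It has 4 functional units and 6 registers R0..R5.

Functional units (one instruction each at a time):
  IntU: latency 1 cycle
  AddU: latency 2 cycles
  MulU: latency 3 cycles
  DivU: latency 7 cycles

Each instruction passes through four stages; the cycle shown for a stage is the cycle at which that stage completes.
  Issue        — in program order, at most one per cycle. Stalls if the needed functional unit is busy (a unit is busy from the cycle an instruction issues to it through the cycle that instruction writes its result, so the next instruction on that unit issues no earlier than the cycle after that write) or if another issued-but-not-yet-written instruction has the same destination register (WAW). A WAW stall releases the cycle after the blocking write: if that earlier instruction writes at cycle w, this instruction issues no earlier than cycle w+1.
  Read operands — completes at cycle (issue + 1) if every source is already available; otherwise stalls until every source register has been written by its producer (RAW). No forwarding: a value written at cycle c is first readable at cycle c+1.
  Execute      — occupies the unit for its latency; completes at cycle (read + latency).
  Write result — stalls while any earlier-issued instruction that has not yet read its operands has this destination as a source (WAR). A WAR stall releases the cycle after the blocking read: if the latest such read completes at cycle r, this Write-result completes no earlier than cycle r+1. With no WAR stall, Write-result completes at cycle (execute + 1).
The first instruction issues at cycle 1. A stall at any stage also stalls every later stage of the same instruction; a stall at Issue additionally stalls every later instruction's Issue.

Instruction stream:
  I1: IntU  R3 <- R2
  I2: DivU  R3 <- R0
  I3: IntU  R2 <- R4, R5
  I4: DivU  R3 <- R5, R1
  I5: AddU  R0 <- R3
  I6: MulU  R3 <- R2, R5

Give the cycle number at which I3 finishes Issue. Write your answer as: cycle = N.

cycle 1: I1 issues→IntU
cycle 2: I1 reads
cycle 3: I1 exec-done
cycle 4: I1 writes R3
cycle 5: I2 issues→DivU
cycle 6: I2 reads; I3 issues→IntU
cycle 7: I3 reads
cycle 8: I3 exec-done
cycle 9: I3 writes R2
cycle 13: I2 exec-done
cycle 14: I2 writes R3
cycle 15: I4 issues→DivU
cycle 16: I4 reads; I5 issues→AddU
cycle 23: I4 exec-done
cycle 24: I4 writes R3
cycle 25: I5 reads; I6 issues→MulU
cycle 26: I6 reads
cycle 27: I5 exec-done
cycle 28: I5 writes R0
cycle 29: I6 exec-done
cycle 30: I6 writes R3

cycle = 6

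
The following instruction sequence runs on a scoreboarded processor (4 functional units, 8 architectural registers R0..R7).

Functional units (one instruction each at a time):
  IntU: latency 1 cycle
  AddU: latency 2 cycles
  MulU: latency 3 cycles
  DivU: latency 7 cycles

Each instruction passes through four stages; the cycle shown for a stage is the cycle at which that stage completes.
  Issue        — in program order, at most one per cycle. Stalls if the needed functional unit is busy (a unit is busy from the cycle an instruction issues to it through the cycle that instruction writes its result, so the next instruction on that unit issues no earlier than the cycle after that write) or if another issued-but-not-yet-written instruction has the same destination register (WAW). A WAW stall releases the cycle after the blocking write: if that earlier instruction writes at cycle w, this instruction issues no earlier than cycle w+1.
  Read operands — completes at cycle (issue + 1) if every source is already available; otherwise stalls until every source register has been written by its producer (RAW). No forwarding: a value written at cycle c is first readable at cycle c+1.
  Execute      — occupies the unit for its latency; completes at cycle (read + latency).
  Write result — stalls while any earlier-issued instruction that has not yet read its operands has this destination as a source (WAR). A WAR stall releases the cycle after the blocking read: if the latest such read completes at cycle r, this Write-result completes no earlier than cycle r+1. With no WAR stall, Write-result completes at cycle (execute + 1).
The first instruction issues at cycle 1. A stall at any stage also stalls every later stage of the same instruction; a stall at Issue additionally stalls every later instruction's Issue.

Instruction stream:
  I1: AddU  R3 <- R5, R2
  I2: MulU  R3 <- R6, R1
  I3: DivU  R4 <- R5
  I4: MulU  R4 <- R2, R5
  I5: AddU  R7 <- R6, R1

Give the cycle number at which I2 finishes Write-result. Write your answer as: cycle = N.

I1  is:1  ro:2  ex:4  wr:5
I2  is:6  ro:7  ex:10  wr:11  — WAW R3: wait I1 write@5
I3  is:7  ro:8  ex:15  wr:16
I4  is:17  ro:18  ex:21  wr:22  — WAW R4: wait I3 write@16
I5  is:18  ro:19  ex:21  wr:22

cycle = 11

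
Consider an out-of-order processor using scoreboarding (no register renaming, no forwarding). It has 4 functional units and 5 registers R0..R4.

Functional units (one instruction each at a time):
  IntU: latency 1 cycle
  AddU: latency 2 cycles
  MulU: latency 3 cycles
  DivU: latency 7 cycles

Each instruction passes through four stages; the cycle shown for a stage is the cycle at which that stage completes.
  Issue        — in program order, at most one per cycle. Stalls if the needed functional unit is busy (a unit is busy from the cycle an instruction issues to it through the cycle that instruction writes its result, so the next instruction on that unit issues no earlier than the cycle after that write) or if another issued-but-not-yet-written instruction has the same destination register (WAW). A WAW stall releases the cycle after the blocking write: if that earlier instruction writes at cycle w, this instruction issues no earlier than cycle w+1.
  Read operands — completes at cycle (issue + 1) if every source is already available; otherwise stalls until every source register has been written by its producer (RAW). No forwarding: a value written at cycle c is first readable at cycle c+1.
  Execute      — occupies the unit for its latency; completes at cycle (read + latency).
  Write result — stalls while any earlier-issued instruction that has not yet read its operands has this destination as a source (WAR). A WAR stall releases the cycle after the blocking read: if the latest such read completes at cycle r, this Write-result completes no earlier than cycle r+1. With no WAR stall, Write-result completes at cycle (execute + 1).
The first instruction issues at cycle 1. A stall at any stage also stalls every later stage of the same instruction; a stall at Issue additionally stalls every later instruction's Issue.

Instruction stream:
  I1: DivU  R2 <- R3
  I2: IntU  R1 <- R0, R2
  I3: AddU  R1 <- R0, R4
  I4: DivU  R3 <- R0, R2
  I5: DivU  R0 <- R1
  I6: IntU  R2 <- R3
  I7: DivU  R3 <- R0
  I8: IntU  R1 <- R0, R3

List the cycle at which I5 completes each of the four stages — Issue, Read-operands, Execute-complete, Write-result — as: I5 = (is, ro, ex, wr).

I5 = (25, 26, 33, 34)

t=1  issue I1 (DivU)
t=2  I1 read-ops · issue I2 (IntU)
t=9  I1 finished on DivU
t=10  I1→R2
t=11  I2 read-ops
t=12  I2 finished on IntU
t=13  I2→R1
t=14  issue I3 (AddU)
t=15  I3 read-ops · issue I4 (DivU)
t=16  I4 read-ops
t=17  I3 finished on AddU
t=18  I3→R1
t=23  I4 finished on DivU
t=24  I4→R3
t=25  issue I5 (DivU)
t=26  I5 read-ops · issue I6 (IntU)
t=27  I6 read-ops
t=28  I6 finished on IntU
t=29  I6→R2
t=33  I5 finished on DivU
t=34  I5→R0
t=35  issue I7 (DivU)
t=36  I7 read-ops · issue I8 (IntU)
t=43  I7 finished on DivU
t=44  I7→R3
t=45  I8 read-ops
t=46  I8 finished on IntU
t=47  I8→R1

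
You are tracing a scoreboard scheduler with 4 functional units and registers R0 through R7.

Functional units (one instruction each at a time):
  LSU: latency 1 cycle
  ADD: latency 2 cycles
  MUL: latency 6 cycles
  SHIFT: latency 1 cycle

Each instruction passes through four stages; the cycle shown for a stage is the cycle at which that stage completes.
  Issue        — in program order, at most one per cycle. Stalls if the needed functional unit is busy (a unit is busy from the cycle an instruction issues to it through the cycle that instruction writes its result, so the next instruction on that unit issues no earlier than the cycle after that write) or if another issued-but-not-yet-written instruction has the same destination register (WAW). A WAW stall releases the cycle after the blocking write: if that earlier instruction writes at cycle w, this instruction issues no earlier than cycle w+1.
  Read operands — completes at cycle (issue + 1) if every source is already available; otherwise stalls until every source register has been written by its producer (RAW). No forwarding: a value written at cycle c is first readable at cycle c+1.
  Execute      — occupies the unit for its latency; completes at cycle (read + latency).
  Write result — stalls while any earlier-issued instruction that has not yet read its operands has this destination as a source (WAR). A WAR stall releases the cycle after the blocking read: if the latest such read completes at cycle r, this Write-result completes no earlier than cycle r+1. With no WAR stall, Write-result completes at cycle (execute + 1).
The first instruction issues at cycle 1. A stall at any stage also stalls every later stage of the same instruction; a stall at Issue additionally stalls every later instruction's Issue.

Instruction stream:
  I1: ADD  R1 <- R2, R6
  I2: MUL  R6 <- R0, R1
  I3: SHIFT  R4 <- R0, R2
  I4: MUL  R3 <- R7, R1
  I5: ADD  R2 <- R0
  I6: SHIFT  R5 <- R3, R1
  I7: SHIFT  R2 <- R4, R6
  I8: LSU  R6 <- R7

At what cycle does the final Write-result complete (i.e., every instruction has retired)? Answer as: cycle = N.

cycle 1: issue I1 (ADD)
cycle 2: I1 read-ops · issue I2 (MUL)
cycle 3: issue I3 (SHIFT)
cycle 4: I1 finished on ADD · I3 read-ops
cycle 5: I1→R1 · I3 finished on SHIFT
cycle 6: I2 read-ops · I3→R4
cycle 12: I2 finished on MUL
cycle 13: I2→R6
cycle 14: issue I4 (MUL)
cycle 15: I4 read-ops · issue I5 (ADD)
cycle 16: I5 read-ops · issue I6 (SHIFT)
cycle 18: I5 finished on ADD
cycle 19: I5→R2
cycle 21: I4 finished on MUL
cycle 22: I4→R3
cycle 23: I6 read-ops
cycle 24: I6 finished on SHIFT
cycle 25: I6→R5
cycle 26: issue I7 (SHIFT)
cycle 27: I7 read-ops · issue I8 (LSU)
cycle 28: I7 finished on SHIFT · I8 read-ops
cycle 29: I7→R2 · I8 finished on LSU
cycle 30: I8→R6

cycle = 30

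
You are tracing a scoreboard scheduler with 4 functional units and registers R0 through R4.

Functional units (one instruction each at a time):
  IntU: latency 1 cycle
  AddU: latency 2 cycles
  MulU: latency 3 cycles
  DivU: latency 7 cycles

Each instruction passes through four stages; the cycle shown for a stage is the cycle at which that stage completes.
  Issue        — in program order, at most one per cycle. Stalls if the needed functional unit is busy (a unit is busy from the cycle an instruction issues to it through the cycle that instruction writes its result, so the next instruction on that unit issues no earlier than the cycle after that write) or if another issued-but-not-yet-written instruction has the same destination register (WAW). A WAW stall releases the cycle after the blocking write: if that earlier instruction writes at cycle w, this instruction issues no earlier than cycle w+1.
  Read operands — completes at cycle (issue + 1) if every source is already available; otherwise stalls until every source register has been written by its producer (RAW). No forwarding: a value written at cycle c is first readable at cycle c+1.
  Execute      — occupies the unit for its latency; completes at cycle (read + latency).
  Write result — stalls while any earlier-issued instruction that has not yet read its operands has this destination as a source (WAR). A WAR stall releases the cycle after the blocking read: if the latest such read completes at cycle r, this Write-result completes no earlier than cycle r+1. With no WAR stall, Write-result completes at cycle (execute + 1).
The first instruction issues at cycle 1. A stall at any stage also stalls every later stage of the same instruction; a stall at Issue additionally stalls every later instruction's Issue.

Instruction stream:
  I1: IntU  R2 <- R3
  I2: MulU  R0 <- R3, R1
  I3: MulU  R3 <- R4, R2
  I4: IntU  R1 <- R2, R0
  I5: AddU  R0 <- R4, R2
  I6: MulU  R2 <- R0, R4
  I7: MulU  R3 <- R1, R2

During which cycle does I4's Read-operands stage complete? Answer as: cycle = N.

t=1  I1 issues→IntU
t=2  I1 reads, I2 issues→MulU
t=3  I1 exec-done, I2 reads
t=4  I1 writes R2
t=6  I2 exec-done
t=7  I2 writes R0
t=8  I3 issues→MulU
t=9  I3 reads, I4 issues→IntU
t=10  I4 reads, I5 issues→AddU
t=11  I4 exec-done, I5 reads
t=12  I3 exec-done, I4 writes R1
t=13  I3 writes R3, I5 exec-done
t=14  I5 writes R0, I6 issues→MulU
t=15  I6 reads
t=18  I6 exec-done
t=19  I6 writes R2
t=20  I7 issues→MulU
t=21  I7 reads
t=24  I7 exec-done
t=25  I7 writes R3

cycle = 10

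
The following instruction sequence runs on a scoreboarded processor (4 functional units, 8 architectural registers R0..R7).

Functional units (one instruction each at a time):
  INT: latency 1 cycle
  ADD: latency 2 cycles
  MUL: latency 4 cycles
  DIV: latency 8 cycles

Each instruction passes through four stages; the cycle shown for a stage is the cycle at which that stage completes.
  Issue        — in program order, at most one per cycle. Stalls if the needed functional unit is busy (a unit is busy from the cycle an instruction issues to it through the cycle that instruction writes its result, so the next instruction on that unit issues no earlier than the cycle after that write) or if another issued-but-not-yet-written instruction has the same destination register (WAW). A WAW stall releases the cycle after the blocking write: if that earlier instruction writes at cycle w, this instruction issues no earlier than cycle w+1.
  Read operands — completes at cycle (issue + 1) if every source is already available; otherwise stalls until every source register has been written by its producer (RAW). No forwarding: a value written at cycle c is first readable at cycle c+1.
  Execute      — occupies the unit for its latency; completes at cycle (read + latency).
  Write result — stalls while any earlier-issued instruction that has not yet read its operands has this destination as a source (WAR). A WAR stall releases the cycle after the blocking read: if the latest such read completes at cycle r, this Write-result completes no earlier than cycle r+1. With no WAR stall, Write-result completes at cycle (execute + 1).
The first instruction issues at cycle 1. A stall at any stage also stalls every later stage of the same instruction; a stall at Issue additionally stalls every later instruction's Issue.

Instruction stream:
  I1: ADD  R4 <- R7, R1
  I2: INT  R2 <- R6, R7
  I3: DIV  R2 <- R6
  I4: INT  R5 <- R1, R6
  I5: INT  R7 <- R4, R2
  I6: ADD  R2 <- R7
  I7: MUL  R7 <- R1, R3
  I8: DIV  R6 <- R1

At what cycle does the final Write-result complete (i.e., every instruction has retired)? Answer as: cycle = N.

t=1  issue I1 (ADD)
t=2  I1 read-ops | issue I2 (INT)
t=3  I2 read-ops
t=4  I1 finished on ADD | I2 finished on INT
t=5  I1→R4 | I2→R2
t=6  issue I3 (DIV)
t=7  I3 read-ops | issue I4 (INT)
t=8  I4 read-ops
t=9  I4 finished on INT
t=10  I4→R5
t=11  issue I5 (INT)
t=15  I3 finished on DIV
t=16  I3→R2
t=17  I5 read-ops | issue I6 (ADD)
t=18  I5 finished on INT
t=19  I5→R7
t=20  I6 read-ops | issue I7 (MUL)
t=21  I7 read-ops | issue I8 (DIV)
t=22  I6 finished on ADD | I8 read-ops
t=23  I6→R2
t=25  I7 finished on MUL
t=26  I7→R7
t=30  I8 finished on DIV
t=31  I8→R6

cycle = 31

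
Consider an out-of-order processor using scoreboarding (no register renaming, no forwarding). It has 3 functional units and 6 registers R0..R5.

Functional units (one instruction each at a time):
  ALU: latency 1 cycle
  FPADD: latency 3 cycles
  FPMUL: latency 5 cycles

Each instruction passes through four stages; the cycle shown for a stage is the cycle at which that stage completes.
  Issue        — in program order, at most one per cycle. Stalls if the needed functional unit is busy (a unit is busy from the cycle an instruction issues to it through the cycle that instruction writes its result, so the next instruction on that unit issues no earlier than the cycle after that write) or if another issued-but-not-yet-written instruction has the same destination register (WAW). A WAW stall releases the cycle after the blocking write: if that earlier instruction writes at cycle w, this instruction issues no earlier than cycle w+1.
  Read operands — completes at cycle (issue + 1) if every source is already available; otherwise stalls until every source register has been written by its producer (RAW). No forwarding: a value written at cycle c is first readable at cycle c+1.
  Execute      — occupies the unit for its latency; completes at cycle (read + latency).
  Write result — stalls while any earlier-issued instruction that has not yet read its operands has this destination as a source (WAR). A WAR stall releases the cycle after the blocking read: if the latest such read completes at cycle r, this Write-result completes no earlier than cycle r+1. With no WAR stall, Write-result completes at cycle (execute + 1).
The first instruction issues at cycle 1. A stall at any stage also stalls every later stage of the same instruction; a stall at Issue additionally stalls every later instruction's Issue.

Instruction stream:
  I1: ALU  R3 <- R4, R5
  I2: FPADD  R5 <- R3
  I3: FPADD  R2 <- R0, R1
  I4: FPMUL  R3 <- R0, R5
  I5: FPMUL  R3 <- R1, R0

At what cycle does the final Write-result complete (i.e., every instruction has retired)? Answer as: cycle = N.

cycle = 26

c1: I1 issues→ALU
c2: I1 reads; I2 issues→FPADD
c3: I1 exec-done
c4: I1 writes R3
c5: I2 reads
c8: I2 exec-done
c9: I2 writes R5
c10: I3 issues→FPADD
c11: I3 reads; I4 issues→FPMUL
c12: I4 reads
c14: I3 exec-done
c15: I3 writes R2
c17: I4 exec-done
c18: I4 writes R3
c19: I5 issues→FPMUL
c20: I5 reads
c25: I5 exec-done
c26: I5 writes R3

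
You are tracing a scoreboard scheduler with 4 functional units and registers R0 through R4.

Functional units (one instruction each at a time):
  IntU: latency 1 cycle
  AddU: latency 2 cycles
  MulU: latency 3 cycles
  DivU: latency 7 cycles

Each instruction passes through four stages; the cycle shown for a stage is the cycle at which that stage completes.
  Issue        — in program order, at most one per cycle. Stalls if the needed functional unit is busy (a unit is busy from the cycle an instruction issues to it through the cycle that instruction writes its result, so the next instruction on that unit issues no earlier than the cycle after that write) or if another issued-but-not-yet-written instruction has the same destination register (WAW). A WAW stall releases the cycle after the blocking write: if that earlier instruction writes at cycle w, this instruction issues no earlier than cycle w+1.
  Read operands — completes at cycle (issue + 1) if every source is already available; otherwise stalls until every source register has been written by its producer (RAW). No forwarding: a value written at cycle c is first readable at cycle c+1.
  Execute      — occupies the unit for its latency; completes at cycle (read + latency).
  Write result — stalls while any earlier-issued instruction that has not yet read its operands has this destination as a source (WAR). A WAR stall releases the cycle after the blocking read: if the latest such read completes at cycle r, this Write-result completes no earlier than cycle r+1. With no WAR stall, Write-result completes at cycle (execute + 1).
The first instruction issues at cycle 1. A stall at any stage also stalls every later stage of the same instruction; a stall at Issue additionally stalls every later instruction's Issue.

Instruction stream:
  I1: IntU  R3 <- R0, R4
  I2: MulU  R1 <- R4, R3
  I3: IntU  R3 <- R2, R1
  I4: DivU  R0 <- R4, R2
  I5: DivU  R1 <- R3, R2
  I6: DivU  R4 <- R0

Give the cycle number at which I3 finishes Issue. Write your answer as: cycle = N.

cycle = 5

I1: IS=1 RO=2 EX=3 WR=4
I2: IS=2 RO=5 EX=8 WR=9  [RAW R3: wait I1 write@4]
I3: IS=5 RO=10 EX=11 WR=12  [struct: IntU busy until I1 writes@4; RAW R1: wait I2 write@9]
I4: IS=6 RO=7 EX=14 WR=15
I5: IS=16 RO=17 EX=24 WR=25  [struct: DivU busy until I4 writes@15]
I6: IS=26 RO=27 EX=34 WR=35  [struct: DivU busy until I5 writes@25]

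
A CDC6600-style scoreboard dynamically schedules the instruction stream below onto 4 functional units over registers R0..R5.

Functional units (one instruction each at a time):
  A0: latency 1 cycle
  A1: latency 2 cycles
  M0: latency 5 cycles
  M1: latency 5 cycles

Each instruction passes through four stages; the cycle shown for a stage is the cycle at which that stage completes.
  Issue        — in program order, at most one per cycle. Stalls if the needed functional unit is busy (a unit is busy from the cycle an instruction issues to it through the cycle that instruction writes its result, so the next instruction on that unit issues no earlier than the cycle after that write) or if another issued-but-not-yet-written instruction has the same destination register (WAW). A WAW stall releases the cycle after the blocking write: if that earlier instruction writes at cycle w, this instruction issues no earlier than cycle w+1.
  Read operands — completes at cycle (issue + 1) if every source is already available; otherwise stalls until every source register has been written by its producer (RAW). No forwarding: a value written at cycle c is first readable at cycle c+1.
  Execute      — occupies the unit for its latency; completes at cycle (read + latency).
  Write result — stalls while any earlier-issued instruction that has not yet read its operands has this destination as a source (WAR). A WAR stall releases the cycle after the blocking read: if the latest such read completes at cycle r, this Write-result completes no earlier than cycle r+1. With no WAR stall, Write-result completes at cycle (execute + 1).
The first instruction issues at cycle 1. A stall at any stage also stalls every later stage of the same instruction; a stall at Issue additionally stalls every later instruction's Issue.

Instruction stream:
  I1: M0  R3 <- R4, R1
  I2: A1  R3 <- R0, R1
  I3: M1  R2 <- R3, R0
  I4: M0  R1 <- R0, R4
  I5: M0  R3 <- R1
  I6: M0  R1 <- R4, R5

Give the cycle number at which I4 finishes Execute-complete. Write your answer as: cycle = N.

cycle = 17

1) issue 1, read 2, done 7, write 8
2) issue 9, read 10, done 12, write 13  <WAW R3: wait I1 write@8>
3) issue 10, read 14, done 19, write 20  <RAW R3: wait I2 write@13>
4) issue 11, read 12, done 17, write 18
5) issue 19, read 20, done 25, write 26  <struct: M0 busy until I4 writes@18>
6) issue 27, read 28, done 33, write 34  <struct: M0 busy until I5 writes@26>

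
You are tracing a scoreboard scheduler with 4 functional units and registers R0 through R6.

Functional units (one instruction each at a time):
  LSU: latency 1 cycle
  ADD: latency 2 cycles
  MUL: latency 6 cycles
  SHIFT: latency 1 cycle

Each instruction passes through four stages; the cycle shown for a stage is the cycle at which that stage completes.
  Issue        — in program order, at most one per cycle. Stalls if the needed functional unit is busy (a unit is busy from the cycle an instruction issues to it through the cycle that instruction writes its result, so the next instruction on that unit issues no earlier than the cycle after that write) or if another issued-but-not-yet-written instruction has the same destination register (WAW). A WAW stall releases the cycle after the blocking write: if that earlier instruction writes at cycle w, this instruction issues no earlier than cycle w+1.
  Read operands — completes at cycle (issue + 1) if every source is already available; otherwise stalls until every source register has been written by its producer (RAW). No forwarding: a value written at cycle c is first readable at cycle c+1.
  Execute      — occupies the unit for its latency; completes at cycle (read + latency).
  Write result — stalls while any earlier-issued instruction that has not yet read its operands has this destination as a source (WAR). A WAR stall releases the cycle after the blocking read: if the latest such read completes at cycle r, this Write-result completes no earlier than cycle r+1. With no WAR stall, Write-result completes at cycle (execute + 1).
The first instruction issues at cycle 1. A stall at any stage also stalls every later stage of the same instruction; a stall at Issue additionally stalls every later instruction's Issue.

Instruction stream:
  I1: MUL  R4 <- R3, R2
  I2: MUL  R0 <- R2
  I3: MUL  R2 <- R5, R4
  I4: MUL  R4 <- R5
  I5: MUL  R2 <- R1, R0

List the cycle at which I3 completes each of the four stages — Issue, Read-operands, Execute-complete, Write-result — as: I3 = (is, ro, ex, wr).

I1 -> (1, 2, 8, 9)
I2 -> (10, 11, 17, 18)  // struct: MUL busy until I1 writes@9
I3 -> (19, 20, 26, 27)  // struct: MUL busy until I2 writes@18
I4 -> (28, 29, 35, 36)  // struct: MUL busy until I3 writes@27
I5 -> (37, 38, 44, 45)  // struct: MUL busy until I4 writes@36

I3 = (19, 20, 26, 27)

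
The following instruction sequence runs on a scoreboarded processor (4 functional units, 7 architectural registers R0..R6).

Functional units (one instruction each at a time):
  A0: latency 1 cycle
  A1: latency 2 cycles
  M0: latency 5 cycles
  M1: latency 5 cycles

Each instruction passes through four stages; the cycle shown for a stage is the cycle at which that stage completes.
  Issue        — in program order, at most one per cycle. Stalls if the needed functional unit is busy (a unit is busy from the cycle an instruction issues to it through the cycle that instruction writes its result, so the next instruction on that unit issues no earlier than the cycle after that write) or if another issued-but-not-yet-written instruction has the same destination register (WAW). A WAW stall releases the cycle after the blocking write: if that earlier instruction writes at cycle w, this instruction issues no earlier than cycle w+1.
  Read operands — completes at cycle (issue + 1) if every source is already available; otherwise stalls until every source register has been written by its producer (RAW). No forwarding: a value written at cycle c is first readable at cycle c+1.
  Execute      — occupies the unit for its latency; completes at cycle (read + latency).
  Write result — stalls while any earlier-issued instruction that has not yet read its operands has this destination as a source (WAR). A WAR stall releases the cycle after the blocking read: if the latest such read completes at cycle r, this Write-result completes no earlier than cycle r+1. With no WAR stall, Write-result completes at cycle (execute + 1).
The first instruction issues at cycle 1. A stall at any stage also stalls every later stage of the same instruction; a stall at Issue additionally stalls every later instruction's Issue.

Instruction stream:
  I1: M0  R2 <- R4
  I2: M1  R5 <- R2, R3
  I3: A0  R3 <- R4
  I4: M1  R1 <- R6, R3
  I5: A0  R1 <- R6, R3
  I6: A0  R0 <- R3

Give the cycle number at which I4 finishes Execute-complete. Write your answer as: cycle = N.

cycle = 22

[I1] 1/2/7/8
[I2] 2/9/14/15  (RAW R2: wait I1 write@8)
[I3] 3/4/5/10  (WAR R3: wait I2 read@9)
[I4] 16/17/22/23  (struct: M1 busy until I2 writes@15)
[I5] 24/25/26/27  (WAW R1: wait I4 write@23)
[I6] 28/29/30/31  (struct: A0 busy until I5 writes@27)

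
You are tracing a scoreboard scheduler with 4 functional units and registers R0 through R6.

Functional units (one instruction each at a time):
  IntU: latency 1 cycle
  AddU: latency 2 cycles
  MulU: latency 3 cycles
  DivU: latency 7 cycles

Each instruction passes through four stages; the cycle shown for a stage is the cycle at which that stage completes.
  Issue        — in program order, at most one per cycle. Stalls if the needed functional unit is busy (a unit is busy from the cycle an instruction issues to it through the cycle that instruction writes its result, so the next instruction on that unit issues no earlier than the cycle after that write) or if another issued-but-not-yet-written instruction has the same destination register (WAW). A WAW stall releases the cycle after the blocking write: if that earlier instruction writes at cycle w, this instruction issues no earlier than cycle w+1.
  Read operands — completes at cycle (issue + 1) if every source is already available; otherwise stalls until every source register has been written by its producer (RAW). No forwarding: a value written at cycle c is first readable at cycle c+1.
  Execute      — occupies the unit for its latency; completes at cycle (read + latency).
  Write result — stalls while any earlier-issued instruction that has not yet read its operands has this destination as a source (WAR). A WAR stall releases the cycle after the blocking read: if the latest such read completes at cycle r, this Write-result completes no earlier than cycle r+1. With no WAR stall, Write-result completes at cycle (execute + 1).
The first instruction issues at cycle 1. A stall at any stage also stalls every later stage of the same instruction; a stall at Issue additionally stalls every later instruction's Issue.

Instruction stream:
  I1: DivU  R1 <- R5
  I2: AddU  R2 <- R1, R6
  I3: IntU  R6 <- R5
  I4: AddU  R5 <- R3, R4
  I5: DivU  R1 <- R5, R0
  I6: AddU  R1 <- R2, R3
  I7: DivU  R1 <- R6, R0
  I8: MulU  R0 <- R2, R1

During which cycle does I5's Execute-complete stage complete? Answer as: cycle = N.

cycle = 27

  I1 | 1 | 2 | 9 | 10
  I2 | 2 | 11 | 13 | 14   RAW R1: wait I1 write@10
  I3 | 3 | 4 | 5 | 12   WAR R6: wait I2 read@11
  I4 | 15 | 16 | 18 | 19   struct: AddU busy until I2 writes@14
  I5 | 16 | 20 | 27 | 28   RAW R5: wait I4 write@19
  I6 | 29 | 30 | 32 | 33   WAW R1: wait I5 write@28
  I7 | 34 | 35 | 42 | 43   WAW R1: wait I6 write@33
  I8 | 35 | 44 | 47 | 48   RAW R1: wait I7 write@43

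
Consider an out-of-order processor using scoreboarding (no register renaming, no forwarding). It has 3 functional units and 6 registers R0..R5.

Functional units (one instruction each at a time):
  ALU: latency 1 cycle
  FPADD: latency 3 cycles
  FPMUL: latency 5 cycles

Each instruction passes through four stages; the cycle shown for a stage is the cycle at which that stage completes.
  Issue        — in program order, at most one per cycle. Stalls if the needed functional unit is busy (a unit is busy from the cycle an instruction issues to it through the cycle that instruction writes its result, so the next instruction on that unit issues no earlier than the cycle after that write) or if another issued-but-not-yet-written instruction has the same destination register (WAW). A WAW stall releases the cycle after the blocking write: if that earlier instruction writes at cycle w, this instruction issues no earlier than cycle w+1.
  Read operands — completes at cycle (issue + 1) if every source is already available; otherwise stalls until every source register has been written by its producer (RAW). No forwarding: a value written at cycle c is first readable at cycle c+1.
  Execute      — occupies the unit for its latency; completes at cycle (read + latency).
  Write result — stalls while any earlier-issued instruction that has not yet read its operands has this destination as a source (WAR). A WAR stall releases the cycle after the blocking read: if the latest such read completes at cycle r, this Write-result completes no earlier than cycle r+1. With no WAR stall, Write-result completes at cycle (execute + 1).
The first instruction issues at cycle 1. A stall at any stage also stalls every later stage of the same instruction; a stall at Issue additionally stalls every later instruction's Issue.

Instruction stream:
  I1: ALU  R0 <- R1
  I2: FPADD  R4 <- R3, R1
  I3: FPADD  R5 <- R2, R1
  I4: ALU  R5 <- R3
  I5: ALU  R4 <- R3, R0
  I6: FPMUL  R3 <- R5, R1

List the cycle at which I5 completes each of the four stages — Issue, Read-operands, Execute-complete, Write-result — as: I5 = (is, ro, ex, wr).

I5 = (18, 19, 20, 21)

cycle 1: issue I1 (ALU)
cycle 2: I1 read-ops | issue I2 (FPADD)
cycle 3: I1 finished on ALU | I2 read-ops
cycle 4: I1→R0
cycle 6: I2 finished on FPADD
cycle 7: I2→R4
cycle 8: issue I3 (FPADD)
cycle 9: I3 read-ops
cycle 12: I3 finished on FPADD
cycle 13: I3→R5
cycle 14: issue I4 (ALU)
cycle 15: I4 read-ops
cycle 16: I4 finished on ALU
cycle 17: I4→R5
cycle 18: issue I5 (ALU)
cycle 19: I5 read-ops | issue I6 (FPMUL)
cycle 20: I5 finished on ALU | I6 read-ops
cycle 21: I5→R4
cycle 25: I6 finished on FPMUL
cycle 26: I6→R3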